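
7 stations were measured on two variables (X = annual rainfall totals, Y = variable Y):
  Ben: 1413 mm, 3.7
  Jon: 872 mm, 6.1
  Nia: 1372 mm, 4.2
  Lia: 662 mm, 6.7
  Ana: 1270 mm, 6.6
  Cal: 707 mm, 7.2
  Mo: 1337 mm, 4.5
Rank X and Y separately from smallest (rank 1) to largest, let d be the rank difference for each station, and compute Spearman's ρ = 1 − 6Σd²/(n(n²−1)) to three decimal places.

Ranks of variable 1: 7, 3, 6, 1, 4, 2, 5
Ranks of variable 2: 1, 4, 2, 6, 5, 7, 3
d = r₁ − r₂: 6, -1, 4, -5, -1, -5, 2
d²: 36, 1, 16, 25, 1, 25, 4; Σd² = 108
ρ = 1 − 6·108/(7·48) = 1 − 648/336 = -0.929

-0.929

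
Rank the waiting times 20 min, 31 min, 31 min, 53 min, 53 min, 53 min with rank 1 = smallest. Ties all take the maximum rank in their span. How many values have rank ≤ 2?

1

Sorted (ascending): 20, 31, 31, 53, 53, 53
The 2 values of 31 occupy positions 2–3 → each gets rank 3.
The 3 values of 53 occupy positions 4–6 → each gets rank 6.
Ranks ≤ 2: {1} → 1 value.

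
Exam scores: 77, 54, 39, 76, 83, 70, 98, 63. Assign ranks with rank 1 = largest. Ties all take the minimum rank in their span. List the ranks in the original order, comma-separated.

3, 7, 8, 4, 2, 5, 1, 6

Sorted (descending): 98, 83, 77, 76, 70, 63, 54, 39
No ties — each value takes its position as its rank.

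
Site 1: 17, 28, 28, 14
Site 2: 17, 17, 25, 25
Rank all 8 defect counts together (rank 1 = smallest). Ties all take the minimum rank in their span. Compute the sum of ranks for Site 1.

17

Sorted (ascending): 14, 17, 17, 17, 25, 25, 28, 28
The 3 values of 17 occupy positions 2–4 → each gets rank 2.
The 2 values of 25 occupy positions 5–6 → each gets rank 5.
The 2 values of 28 occupy positions 7–8 → each gets rank 7.
Site 1 values → pooled ranks: 17→2, 28→7, 28→7, 14→1
Rank sum = 2 + 7 + 7 + 1 = 17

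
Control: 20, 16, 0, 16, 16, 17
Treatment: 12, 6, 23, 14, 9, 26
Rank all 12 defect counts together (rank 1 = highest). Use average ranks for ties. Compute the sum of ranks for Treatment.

Sorted (descending): 26, 23, 20, 17, 16, 16, 16, 14, 12, 9, 6, 0
The 3 values of 16 occupy positions 5–7 → average rank 6.
Treatment values → pooled ranks: 12→9, 6→11, 23→2, 14→8, 9→10, 26→1
Rank sum = 9 + 11 + 2 + 8 + 10 + 1 = 41

41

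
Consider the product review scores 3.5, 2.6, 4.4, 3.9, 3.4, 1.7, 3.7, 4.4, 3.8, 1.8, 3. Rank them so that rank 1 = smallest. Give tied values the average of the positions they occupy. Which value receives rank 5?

Sorted (ascending): 1.7, 1.8, 2.6, 3, 3.4, 3.5, 3.7, 3.8, 3.9, 4.4, 4.4
The 2 values of 4.4 occupy positions 10–11 → average rank (10+11)/2 = 10.5.
Rank 5 → value 3.4.

3.4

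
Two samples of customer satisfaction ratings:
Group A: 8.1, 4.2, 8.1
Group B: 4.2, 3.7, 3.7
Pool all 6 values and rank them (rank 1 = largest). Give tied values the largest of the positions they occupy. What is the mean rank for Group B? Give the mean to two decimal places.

5.33

Sorted (descending): 8.1, 8.1, 4.2, 4.2, 3.7, 3.7
The 2 values of 8.1 occupy positions 1–2 → each gets rank 2.
The 2 values of 4.2 occupy positions 3–4 → each gets rank 4.
The 2 values of 3.7 occupy positions 5–6 → each gets rank 6.
Group B values → pooled ranks: 4.2→4, 3.7→6, 3.7→6
Mean rank = (4 + 6 + 6) / 3 = 5.33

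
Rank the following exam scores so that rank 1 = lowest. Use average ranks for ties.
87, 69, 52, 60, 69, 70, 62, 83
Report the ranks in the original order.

Sorted (ascending): 52, 60, 62, 69, 69, 70, 83, 87
The 2 values of 69 occupy positions 4–5 → average rank (4+5)/2 = 4.5.

8, 4.5, 1, 2, 4.5, 6, 3, 7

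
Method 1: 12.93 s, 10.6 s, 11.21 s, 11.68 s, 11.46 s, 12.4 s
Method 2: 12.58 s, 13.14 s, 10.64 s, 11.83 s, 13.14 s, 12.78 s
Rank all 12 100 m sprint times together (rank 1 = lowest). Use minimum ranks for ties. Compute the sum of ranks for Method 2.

Sorted (ascending): 10.6, 10.64, 11.21, 11.46, 11.68, 11.83, 12.4, 12.58, 12.78, 12.93, 13.14, 13.14
The 2 values of 13.14 occupy positions 11–12 → each gets rank 11.
Method 2 values → pooled ranks: 12.58→8, 13.14→11, 10.64→2, 11.83→6, 13.14→11, 12.78→9
Rank sum = 8 + 11 + 2 + 6 + 11 + 9 = 47

47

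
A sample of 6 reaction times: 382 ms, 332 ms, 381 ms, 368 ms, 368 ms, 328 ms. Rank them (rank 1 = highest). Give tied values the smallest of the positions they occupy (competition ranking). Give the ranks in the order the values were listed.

Sorted (descending): 382, 381, 368, 368, 332, 328
The 2 values of 368 occupy positions 3–4 → each gets rank 3.

1, 5, 2, 3, 3, 6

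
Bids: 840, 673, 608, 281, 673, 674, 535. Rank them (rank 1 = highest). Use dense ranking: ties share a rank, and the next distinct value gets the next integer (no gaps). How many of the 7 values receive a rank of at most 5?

Sorted (descending): 840, 674, 673, 673, 608, 535, 281
The 2 values of 673 share dense rank 3.
Remaining distinct values take the next consecutive integers.
Ranks ≤ 5: {1, 2, 3, 3, 4, 5} → 6 values.

6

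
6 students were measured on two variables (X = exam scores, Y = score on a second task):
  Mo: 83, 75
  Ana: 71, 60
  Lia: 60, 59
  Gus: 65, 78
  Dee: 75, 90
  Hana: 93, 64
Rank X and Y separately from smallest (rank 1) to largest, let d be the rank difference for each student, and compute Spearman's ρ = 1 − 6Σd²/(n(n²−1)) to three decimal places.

0.314

Ranks of variable 1: 5, 3, 1, 2, 4, 6
Ranks of variable 2: 4, 2, 1, 5, 6, 3
d = r₁ − r₂: 1, 1, 0, -3, -2, 3
d²: 1, 1, 0, 9, 4, 9; Σd² = 24
ρ = 1 − 6·24/(6·35) = 1 − 144/210 = 0.314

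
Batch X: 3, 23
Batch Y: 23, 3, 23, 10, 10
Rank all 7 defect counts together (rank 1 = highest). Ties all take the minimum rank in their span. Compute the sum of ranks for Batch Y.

Sorted (descending): 23, 23, 23, 10, 10, 3, 3
The 3 values of 23 occupy positions 1–3 → each gets rank 1.
The 2 values of 10 occupy positions 4–5 → each gets rank 4.
The 2 values of 3 occupy positions 6–7 → each gets rank 6.
Batch Y values → pooled ranks: 23→1, 3→6, 23→1, 10→4, 10→4
Rank sum = 1 + 6 + 1 + 4 + 4 = 16

16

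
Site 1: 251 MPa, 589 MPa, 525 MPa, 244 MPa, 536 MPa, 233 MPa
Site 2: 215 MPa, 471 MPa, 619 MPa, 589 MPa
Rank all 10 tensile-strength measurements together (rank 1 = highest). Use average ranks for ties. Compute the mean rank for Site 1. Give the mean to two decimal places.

5.92

Sorted (descending): 619, 589, 589, 536, 525, 471, 251, 244, 233, 215
The 2 values of 589 occupy positions 2–3 → average rank (2+3)/2 = 2.5.
Site 1 values → pooled ranks: 251→7, 589→2.5, 525→5, 244→8, 536→4, 233→9
Mean rank = (7 + 2.5 + 5 + 8 + 4 + 9) / 6 = 5.92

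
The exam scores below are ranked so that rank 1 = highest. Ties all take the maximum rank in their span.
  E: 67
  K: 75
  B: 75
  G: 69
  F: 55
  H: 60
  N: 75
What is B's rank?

3

Sorted (descending): 75, 75, 75, 69, 67, 60, 55
The 3 values of 75 occupy positions 1–3 → each gets rank 3.
B has value 75 → rank 3.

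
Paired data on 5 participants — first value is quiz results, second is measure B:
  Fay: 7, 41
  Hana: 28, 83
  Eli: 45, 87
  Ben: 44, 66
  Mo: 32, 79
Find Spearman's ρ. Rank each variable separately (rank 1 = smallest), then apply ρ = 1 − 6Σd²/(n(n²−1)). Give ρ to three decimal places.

Ranks of variable 1: 1, 2, 5, 4, 3
Ranks of variable 2: 1, 4, 5, 2, 3
d = r₁ − r₂: 0, -2, 0, 2, 0
d²: 0, 4, 0, 4, 0; Σd² = 8
ρ = 1 − 6·8/(5·24) = 1 − 48/120 = 0.600

0.600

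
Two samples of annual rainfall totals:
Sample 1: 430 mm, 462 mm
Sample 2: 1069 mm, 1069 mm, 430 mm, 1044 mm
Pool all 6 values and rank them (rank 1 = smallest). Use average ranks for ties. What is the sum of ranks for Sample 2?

16.5

Sorted (ascending): 430, 430, 462, 1044, 1069, 1069
The 2 values of 430 occupy positions 1–2 → average rank (1+2)/2 = 1.5.
The 2 values of 1069 occupy positions 5–6 → average rank (5+6)/2 = 5.5.
Sample 2 values → pooled ranks: 1069→5.5, 1069→5.5, 430→1.5, 1044→4
Rank sum = 5.5 + 5.5 + 1.5 + 4 = 16.5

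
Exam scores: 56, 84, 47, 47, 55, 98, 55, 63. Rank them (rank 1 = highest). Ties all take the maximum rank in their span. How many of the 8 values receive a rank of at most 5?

Sorted (descending): 98, 84, 63, 56, 55, 55, 47, 47
The 2 values of 55 occupy positions 5–6 → each gets rank 6.
The 2 values of 47 occupy positions 7–8 → each gets rank 8.
Ranks ≤ 5: {1, 2, 3, 4} → 4 values.

4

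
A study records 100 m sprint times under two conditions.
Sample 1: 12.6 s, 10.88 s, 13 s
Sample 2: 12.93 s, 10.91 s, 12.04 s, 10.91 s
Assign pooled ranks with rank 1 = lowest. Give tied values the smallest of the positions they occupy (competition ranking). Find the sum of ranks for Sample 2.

Sorted (ascending): 10.88, 10.91, 10.91, 12.04, 12.6, 12.93, 13
The 2 values of 10.91 occupy positions 2–3 → each gets rank 2.
Sample 2 values → pooled ranks: 12.93→6, 10.91→2, 12.04→4, 10.91→2
Rank sum = 6 + 2 + 4 + 2 = 14

14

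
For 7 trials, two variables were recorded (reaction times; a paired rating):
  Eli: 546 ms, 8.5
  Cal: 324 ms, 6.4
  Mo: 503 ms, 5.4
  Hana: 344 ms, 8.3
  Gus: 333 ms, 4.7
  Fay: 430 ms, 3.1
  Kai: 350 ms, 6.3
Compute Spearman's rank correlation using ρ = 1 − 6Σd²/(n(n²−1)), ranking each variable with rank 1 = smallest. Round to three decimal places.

Ranks of variable 1: 7, 1, 6, 3, 2, 5, 4
Ranks of variable 2: 7, 5, 3, 6, 2, 1, 4
d = r₁ − r₂: 0, -4, 3, -3, 0, 4, 0
d²: 0, 16, 9, 9, 0, 16, 0; Σd² = 50
ρ = 1 − 6·50/(7·48) = 1 − 300/336 = 0.107

0.107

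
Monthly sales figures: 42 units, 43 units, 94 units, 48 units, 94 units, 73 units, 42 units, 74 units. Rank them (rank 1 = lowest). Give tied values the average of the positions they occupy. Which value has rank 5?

73

Sorted (ascending): 42, 42, 43, 48, 73, 74, 94, 94
The 2 values of 42 occupy positions 1–2 → average rank (1+2)/2 = 1.5.
The 2 values of 94 occupy positions 7–8 → average rank (7+8)/2 = 7.5.
Rank 5 → value 73.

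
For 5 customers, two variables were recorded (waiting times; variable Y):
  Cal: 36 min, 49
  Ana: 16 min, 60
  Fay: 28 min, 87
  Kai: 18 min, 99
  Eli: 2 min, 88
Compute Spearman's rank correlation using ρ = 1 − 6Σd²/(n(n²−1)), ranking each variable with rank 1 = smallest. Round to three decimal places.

-0.500

Ranks of variable 1: 5, 2, 4, 3, 1
Ranks of variable 2: 1, 2, 3, 5, 4
d = r₁ − r₂: 4, 0, 1, -2, -3
d²: 16, 0, 1, 4, 9; Σd² = 30
ρ = 1 − 6·30/(5·24) = 1 − 180/120 = -0.500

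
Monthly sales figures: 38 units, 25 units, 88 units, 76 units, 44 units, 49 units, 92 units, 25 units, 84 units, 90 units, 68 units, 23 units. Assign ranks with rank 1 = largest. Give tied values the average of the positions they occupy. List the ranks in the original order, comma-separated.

9, 10.5, 3, 5, 8, 7, 1, 10.5, 4, 2, 6, 12

Sorted (descending): 92, 90, 88, 84, 76, 68, 49, 44, 38, 25, 25, 23
The 2 values of 25 occupy positions 10–11 → average rank (10+11)/2 = 10.5.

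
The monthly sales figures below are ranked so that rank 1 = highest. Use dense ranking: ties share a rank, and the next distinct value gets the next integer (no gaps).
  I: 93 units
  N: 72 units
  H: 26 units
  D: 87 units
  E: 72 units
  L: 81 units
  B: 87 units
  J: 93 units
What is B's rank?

2

Sorted (descending): 93, 93, 87, 87, 81, 72, 72, 26
The 2 values of 93 share dense rank 1.
The 2 values of 87 share dense rank 2.
The 2 values of 72 share dense rank 4.
Remaining distinct values take the next consecutive integers.
B has value 87 units → rank 2.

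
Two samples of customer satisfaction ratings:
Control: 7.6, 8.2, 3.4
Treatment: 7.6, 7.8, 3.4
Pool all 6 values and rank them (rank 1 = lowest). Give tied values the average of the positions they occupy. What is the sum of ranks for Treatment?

Sorted (ascending): 3.4, 3.4, 7.6, 7.6, 7.8, 8.2
The 2 values of 3.4 occupy positions 1–2 → average rank (1+2)/2 = 1.5.
The 2 values of 7.6 occupy positions 3–4 → average rank (3+4)/2 = 3.5.
Treatment values → pooled ranks: 7.6→3.5, 7.8→5, 3.4→1.5
Rank sum = 3.5 + 5 + 1.5 = 10

10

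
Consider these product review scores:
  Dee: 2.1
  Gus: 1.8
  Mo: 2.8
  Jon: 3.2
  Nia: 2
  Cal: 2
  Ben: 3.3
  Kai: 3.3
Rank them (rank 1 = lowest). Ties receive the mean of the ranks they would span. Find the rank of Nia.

Sorted (ascending): 1.8, 2, 2, 2.1, 2.8, 3.2, 3.3, 3.3
The 2 values of 2 occupy positions 2–3 → average rank (2+3)/2 = 2.5.
The 2 values of 3.3 occupy positions 7–8 → average rank (7+8)/2 = 7.5.
Nia has value 2 → rank 2.5.

2.5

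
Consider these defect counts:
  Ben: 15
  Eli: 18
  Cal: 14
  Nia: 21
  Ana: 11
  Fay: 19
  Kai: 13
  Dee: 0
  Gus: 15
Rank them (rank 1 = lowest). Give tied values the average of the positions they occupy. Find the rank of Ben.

5.5

Sorted (ascending): 0, 11, 13, 14, 15, 15, 18, 19, 21
The 2 values of 15 occupy positions 5–6 → average rank (5+6)/2 = 5.5.
Ben has value 15 → rank 5.5.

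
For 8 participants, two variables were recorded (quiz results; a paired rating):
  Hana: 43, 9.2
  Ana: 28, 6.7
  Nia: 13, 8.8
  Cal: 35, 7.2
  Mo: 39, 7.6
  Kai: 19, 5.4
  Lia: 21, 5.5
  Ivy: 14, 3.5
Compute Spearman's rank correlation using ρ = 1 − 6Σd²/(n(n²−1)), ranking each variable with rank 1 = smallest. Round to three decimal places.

Ranks of variable 1: 8, 5, 1, 6, 7, 3, 4, 2
Ranks of variable 2: 8, 4, 7, 5, 6, 2, 3, 1
d = r₁ − r₂: 0, 1, -6, 1, 1, 1, 1, 1
d²: 0, 1, 36, 1, 1, 1, 1, 1; Σd² = 42
ρ = 1 − 6·42/(8·63) = 1 − 252/504 = 0.500

0.500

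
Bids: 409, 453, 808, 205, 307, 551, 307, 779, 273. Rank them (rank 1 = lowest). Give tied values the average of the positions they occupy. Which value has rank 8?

Sorted (ascending): 205, 273, 307, 307, 409, 453, 551, 779, 808
The 2 values of 307 occupy positions 3–4 → average rank (3+4)/2 = 3.5.
Rank 8 → value 779.

779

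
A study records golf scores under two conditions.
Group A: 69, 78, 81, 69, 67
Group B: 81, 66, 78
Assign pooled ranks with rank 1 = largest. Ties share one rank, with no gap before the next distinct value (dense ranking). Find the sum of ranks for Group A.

Sorted (descending): 81, 81, 78, 78, 69, 69, 67, 66
The 2 values of 81 share dense rank 1.
The 2 values of 78 share dense rank 2.
The 2 values of 69 share dense rank 3.
Remaining distinct values take the next consecutive integers.
Group A values → pooled ranks: 69→3, 78→2, 81→1, 69→3, 67→4
Rank sum = 3 + 2 + 1 + 3 + 4 = 13

13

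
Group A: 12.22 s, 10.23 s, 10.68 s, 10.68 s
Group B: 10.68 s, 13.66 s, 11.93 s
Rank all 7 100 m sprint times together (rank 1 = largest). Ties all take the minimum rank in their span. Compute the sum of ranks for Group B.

Sorted (descending): 13.66, 12.22, 11.93, 10.68, 10.68, 10.68, 10.23
The 3 values of 10.68 occupy positions 4–6 → each gets rank 4.
Group B values → pooled ranks: 10.68→4, 13.66→1, 11.93→3
Rank sum = 4 + 1 + 3 = 8

8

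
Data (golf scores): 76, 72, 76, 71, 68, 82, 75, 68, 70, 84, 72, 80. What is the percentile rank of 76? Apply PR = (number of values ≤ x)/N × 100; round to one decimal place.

75.0

N = 12.
Strictly below 76: 7. Equal to 76: 2.
PR = 9/12 × 100 = 75.0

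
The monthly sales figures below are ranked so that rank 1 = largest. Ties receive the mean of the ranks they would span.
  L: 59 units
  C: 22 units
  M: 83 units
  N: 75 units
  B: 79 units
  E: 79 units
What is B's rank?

2.5

Sorted (descending): 83, 79, 79, 75, 59, 22
The 2 values of 79 occupy positions 2–3 → average rank (2+3)/2 = 2.5.
B has value 79 units → rank 2.5.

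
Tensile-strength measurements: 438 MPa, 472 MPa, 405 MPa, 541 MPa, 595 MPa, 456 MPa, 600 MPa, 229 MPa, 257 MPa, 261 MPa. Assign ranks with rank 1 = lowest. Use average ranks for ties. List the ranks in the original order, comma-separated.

5, 7, 4, 8, 9, 6, 10, 1, 2, 3

Sorted (ascending): 229, 257, 261, 405, 438, 456, 472, 541, 595, 600
No ties — each value takes its position as its rank.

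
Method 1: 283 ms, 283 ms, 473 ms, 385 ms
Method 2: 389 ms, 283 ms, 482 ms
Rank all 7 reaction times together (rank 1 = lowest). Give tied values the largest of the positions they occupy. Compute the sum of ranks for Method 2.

15

Sorted (ascending): 283, 283, 283, 385, 389, 473, 482
The 3 values of 283 occupy positions 1–3 → each gets rank 3.
Method 2 values → pooled ranks: 389→5, 283→3, 482→7
Rank sum = 5 + 3 + 7 = 15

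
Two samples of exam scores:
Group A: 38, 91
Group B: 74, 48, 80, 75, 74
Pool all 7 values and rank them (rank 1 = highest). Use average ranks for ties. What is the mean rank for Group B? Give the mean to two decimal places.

Sorted (descending): 91, 80, 75, 74, 74, 48, 38
The 2 values of 74 occupy positions 4–5 → average rank (4+5)/2 = 4.5.
Group B values → pooled ranks: 74→4.5, 48→6, 80→2, 75→3, 74→4.5
Mean rank = (4.5 + 6 + 2 + 3 + 4.5) / 5 = 4.00

4.00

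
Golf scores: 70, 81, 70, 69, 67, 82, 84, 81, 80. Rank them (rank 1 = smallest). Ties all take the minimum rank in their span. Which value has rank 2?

Sorted (ascending): 67, 69, 70, 70, 80, 81, 81, 82, 84
The 2 values of 70 occupy positions 3–4 → each gets rank 3.
The 2 values of 81 occupy positions 6–7 → each gets rank 6.
Rank 2 → value 69.

69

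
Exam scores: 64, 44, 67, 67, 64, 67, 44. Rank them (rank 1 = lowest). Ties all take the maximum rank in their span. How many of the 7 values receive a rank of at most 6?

Sorted (ascending): 44, 44, 64, 64, 67, 67, 67
The 2 values of 44 occupy positions 1–2 → each gets rank 2.
The 2 values of 64 occupy positions 3–4 → each gets rank 4.
The 3 values of 67 occupy positions 5–7 → each gets rank 7.
Ranks ≤ 6: {2, 2, 4, 4} → 4 values.

4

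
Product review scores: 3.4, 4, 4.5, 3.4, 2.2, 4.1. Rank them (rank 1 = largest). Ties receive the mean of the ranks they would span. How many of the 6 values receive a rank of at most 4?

Sorted (descending): 4.5, 4.1, 4, 3.4, 3.4, 2.2
The 2 values of 3.4 occupy positions 4–5 → average rank (4+5)/2 = 4.5.
Ranks ≤ 4: {1, 2, 3} → 3 values.

3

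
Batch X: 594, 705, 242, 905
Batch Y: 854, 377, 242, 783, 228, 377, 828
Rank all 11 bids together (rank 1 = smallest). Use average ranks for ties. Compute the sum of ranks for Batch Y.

39.5

Sorted (ascending): 228, 242, 242, 377, 377, 594, 705, 783, 828, 854, 905
The 2 values of 242 occupy positions 2–3 → average rank (2+3)/2 = 2.5.
The 2 values of 377 occupy positions 4–5 → average rank (4+5)/2 = 4.5.
Batch Y values → pooled ranks: 854→10, 377→4.5, 242→2.5, 783→8, 228→1, 377→4.5, 828→9
Rank sum = 10 + 4.5 + 2.5 + 8 + 1 + 4.5 + 9 = 39.5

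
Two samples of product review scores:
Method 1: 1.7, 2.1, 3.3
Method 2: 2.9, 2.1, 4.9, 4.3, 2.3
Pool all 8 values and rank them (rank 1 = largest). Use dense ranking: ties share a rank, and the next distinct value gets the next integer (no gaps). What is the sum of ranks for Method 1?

16

Sorted (descending): 4.9, 4.3, 3.3, 2.9, 2.3, 2.1, 2.1, 1.7
The 2 values of 2.1 share dense rank 6.
Remaining distinct values take the next consecutive integers.
Method 1 values → pooled ranks: 1.7→7, 2.1→6, 3.3→3
Rank sum = 7 + 6 + 3 = 16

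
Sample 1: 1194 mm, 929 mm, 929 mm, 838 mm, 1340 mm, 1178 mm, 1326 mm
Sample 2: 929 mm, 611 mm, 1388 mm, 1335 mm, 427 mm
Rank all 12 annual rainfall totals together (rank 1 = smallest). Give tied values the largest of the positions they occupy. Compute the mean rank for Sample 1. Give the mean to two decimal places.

7.14

Sorted (ascending): 427, 611, 838, 929, 929, 929, 1178, 1194, 1326, 1335, 1340, 1388
The 3 values of 929 occupy positions 4–6 → each gets rank 6.
Sample 1 values → pooled ranks: 1194→8, 929→6, 929→6, 838→3, 1340→11, 1178→7, 1326→9
Mean rank = (8 + 6 + 6 + 3 + 11 + 7 + 9) / 7 = 7.14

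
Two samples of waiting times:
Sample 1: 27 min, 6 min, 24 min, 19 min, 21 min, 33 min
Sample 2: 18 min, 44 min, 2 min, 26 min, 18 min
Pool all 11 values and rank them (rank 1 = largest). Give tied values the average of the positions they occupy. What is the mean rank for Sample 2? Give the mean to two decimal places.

Sorted (descending): 44, 33, 27, 26, 24, 21, 19, 18, 18, 6, 2
The 2 values of 18 occupy positions 8–9 → average rank (8+9)/2 = 8.5.
Sample 2 values → pooled ranks: 18→8.5, 44→1, 2→11, 26→4, 18→8.5
Mean rank = (8.5 + 1 + 11 + 4 + 8.5) / 5 = 6.60

6.60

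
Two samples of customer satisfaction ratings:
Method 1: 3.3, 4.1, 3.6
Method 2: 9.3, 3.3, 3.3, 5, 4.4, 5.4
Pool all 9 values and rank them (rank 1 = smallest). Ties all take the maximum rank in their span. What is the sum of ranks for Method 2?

Sorted (ascending): 3.3, 3.3, 3.3, 3.6, 4.1, 4.4, 5, 5.4, 9.3
The 3 values of 3.3 occupy positions 1–3 → each gets rank 3.
Method 2 values → pooled ranks: 9.3→9, 3.3→3, 3.3→3, 5→7, 4.4→6, 5.4→8
Rank sum = 9 + 3 + 3 + 7 + 6 + 8 = 36

36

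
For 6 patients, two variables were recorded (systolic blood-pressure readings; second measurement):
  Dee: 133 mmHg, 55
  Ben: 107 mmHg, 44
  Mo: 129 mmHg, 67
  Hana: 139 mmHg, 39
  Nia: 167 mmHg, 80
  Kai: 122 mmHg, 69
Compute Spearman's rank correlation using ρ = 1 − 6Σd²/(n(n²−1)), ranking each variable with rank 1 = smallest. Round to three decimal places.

0.200

Ranks of variable 1: 4, 1, 3, 5, 6, 2
Ranks of variable 2: 3, 2, 4, 1, 6, 5
d = r₁ − r₂: 1, -1, -1, 4, 0, -3
d²: 1, 1, 1, 16, 0, 9; Σd² = 28
ρ = 1 − 6·28/(6·35) = 1 − 168/210 = 0.200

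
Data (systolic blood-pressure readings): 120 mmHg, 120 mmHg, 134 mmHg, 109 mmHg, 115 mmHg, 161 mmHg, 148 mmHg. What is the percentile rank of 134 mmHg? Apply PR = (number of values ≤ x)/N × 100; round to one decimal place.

71.4

N = 7.
Strictly below 134: 4. Equal to 134: 1.
PR = 5/7 × 100 = 71.4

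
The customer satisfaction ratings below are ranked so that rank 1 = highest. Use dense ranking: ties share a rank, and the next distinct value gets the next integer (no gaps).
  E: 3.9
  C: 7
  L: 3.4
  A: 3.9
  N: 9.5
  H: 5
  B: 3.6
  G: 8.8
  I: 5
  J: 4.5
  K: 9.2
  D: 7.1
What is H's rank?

Sorted (descending): 9.5, 9.2, 8.8, 7.1, 7, 5, 5, 4.5, 3.9, 3.9, 3.6, 3.4
The 2 values of 5 share dense rank 6.
The 2 values of 3.9 share dense rank 8.
Remaining distinct values take the next consecutive integers.
H has value 5 → rank 6.

6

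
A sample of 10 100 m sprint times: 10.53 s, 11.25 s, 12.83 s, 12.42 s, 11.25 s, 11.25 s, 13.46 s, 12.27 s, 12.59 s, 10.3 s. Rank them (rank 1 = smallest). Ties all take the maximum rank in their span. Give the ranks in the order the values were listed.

Sorted (ascending): 10.3, 10.53, 11.25, 11.25, 11.25, 12.27, 12.42, 12.59, 12.83, 13.46
The 3 values of 11.25 occupy positions 3–5 → each gets rank 5.

2, 5, 9, 7, 5, 5, 10, 6, 8, 1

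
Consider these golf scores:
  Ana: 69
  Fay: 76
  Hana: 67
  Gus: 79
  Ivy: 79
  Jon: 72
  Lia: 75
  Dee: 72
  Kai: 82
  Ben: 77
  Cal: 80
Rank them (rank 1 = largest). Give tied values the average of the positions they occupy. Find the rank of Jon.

8.5

Sorted (descending): 82, 80, 79, 79, 77, 76, 75, 72, 72, 69, 67
The 2 values of 79 occupy positions 3–4 → average rank (3+4)/2 = 3.5.
The 2 values of 72 occupy positions 8–9 → average rank (8+9)/2 = 8.5.
Jon has value 72 → rank 8.5.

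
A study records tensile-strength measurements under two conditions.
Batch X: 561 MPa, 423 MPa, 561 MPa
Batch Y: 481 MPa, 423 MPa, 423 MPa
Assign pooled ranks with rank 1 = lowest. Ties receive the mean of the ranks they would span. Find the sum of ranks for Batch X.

13

Sorted (ascending): 423, 423, 423, 481, 561, 561
The 3 values of 423 occupy positions 1–3 → average rank 2.
The 2 values of 561 occupy positions 5–6 → average rank (5+6)/2 = 5.5.
Batch X values → pooled ranks: 561→5.5, 423→2, 561→5.5
Rank sum = 5.5 + 2 + 5.5 = 13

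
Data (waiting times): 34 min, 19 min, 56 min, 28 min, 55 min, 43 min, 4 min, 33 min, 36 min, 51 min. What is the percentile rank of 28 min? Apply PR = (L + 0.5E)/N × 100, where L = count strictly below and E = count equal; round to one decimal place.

N = 10.
Strictly below 28: 2. Equal to 28: 1.
PR = (2 + 0.5·1)/10 × 100 = 25.0

25.0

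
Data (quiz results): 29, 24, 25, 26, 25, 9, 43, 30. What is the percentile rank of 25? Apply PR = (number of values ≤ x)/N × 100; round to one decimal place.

N = 8.
Strictly below 25: 2. Equal to 25: 2.
PR = 4/8 × 100 = 50.0

50.0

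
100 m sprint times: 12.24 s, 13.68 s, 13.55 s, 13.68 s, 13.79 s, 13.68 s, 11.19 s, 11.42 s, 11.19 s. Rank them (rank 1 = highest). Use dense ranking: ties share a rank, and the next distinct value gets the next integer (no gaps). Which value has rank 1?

Sorted (descending): 13.79, 13.68, 13.68, 13.68, 13.55, 12.24, 11.42, 11.19, 11.19
The 3 values of 13.68 share dense rank 2.
The 2 values of 11.19 share dense rank 6.
Remaining distinct values take the next consecutive integers.
Rank 1 → value 13.79.

13.79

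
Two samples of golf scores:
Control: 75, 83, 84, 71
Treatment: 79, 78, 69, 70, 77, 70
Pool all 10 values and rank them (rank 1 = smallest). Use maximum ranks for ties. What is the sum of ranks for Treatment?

28

Sorted (ascending): 69, 70, 70, 71, 75, 77, 78, 79, 83, 84
The 2 values of 70 occupy positions 2–3 → each gets rank 3.
Treatment values → pooled ranks: 79→8, 78→7, 69→1, 70→3, 77→6, 70→3
Rank sum = 8 + 7 + 1 + 3 + 6 + 3 = 28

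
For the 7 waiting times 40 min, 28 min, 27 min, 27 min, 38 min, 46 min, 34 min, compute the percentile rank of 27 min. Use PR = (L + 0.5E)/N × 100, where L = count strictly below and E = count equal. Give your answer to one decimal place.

14.3

N = 7.
Strictly below 27: 0. Equal to 27: 2.
PR = (0 + 0.5·2)/7 × 100 = 14.3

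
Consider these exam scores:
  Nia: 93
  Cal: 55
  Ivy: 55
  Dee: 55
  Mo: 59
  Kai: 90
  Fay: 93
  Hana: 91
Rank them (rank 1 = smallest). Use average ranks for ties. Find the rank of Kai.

5

Sorted (ascending): 55, 55, 55, 59, 90, 91, 93, 93
The 3 values of 55 occupy positions 1–3 → average rank 2.
The 2 values of 93 occupy positions 7–8 → average rank (7+8)/2 = 7.5.
Kai has value 90 → rank 5.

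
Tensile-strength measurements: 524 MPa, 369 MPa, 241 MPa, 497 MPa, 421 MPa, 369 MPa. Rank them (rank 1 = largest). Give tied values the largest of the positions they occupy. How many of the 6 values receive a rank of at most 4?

3

Sorted (descending): 524, 497, 421, 369, 369, 241
The 2 values of 369 occupy positions 4–5 → each gets rank 5.
Ranks ≤ 4: {1, 2, 3} → 3 values.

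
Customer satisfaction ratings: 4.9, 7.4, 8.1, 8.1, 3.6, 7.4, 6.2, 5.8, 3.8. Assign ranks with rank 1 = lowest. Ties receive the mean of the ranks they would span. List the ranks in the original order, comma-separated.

3, 6.5, 8.5, 8.5, 1, 6.5, 5, 4, 2

Sorted (ascending): 3.6, 3.8, 4.9, 5.8, 6.2, 7.4, 7.4, 8.1, 8.1
The 2 values of 7.4 occupy positions 6–7 → average rank (6+7)/2 = 6.5.
The 2 values of 8.1 occupy positions 8–9 → average rank (8+9)/2 = 8.5.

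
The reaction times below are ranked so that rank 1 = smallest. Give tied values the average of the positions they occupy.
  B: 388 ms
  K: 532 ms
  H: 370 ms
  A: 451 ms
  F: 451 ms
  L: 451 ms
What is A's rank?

Sorted (ascending): 370, 388, 451, 451, 451, 532
The 3 values of 451 occupy positions 3–5 → average rank 4.
A has value 451 ms → rank 4.

4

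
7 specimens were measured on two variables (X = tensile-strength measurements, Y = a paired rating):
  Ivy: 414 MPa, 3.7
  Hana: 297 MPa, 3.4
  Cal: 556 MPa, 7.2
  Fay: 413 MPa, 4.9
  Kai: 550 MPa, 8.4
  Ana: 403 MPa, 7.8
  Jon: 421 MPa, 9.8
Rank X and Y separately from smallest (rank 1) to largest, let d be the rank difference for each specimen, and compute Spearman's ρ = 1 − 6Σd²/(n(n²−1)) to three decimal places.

0.536

Ranks of variable 1: 4, 1, 7, 3, 6, 2, 5
Ranks of variable 2: 2, 1, 4, 3, 6, 5, 7
d = r₁ − r₂: 2, 0, 3, 0, 0, -3, -2
d²: 4, 0, 9, 0, 0, 9, 4; Σd² = 26
ρ = 1 − 6·26/(7·48) = 1 − 156/336 = 0.536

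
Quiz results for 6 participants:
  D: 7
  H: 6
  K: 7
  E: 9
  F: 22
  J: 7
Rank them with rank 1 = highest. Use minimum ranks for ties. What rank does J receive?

3

Sorted (descending): 22, 9, 7, 7, 7, 6
The 3 values of 7 occupy positions 3–5 → each gets rank 3.
J has value 7 → rank 3.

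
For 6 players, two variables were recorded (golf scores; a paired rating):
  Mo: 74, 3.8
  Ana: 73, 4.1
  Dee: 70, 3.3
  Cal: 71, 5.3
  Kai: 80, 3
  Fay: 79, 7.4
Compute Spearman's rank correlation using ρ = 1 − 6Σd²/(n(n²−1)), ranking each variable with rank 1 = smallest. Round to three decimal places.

Ranks of variable 1: 4, 3, 1, 2, 6, 5
Ranks of variable 2: 3, 4, 2, 5, 1, 6
d = r₁ − r₂: 1, -1, -1, -3, 5, -1
d²: 1, 1, 1, 9, 25, 1; Σd² = 38
ρ = 1 − 6·38/(6·35) = 1 − 228/210 = -0.086

-0.086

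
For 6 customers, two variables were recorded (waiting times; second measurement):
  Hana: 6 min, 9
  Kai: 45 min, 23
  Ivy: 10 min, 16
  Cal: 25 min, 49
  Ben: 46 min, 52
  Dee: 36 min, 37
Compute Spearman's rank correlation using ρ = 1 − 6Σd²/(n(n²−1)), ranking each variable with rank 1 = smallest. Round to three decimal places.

0.771

Ranks of variable 1: 1, 5, 2, 3, 6, 4
Ranks of variable 2: 1, 3, 2, 5, 6, 4
d = r₁ − r₂: 0, 2, 0, -2, 0, 0
d²: 0, 4, 0, 4, 0, 0; Σd² = 8
ρ = 1 − 6·8/(6·35) = 1 − 48/210 = 0.771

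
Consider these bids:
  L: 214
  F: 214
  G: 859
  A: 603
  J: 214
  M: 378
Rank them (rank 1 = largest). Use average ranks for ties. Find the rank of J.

5

Sorted (descending): 859, 603, 378, 214, 214, 214
The 3 values of 214 occupy positions 4–6 → average rank 5.
J has value 214 → rank 5.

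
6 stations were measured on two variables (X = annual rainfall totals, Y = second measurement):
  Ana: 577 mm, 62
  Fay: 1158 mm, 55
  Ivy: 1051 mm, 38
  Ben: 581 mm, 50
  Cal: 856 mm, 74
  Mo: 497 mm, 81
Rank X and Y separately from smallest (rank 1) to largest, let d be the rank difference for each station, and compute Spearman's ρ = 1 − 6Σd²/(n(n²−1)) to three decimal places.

Ranks of variable 1: 2, 6, 5, 3, 4, 1
Ranks of variable 2: 4, 3, 1, 2, 5, 6
d = r₁ − r₂: -2, 3, 4, 1, -1, -5
d²: 4, 9, 16, 1, 1, 25; Σd² = 56
ρ = 1 − 6·56/(6·35) = 1 − 336/210 = -0.600

-0.600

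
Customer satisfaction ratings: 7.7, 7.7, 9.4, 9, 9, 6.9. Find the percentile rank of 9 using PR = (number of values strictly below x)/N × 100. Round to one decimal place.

N = 6.
Strictly below 9: 3. Equal to 9: 2.
PR = 3/6 × 100 = 50.0

50.0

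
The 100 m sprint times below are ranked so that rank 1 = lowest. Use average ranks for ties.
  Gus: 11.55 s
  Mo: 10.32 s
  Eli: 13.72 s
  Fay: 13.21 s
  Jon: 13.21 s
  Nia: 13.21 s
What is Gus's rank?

2

Sorted (ascending): 10.32, 11.55, 13.21, 13.21, 13.21, 13.72
The 3 values of 13.21 occupy positions 3–5 → average rank 4.
Gus has value 11.55 s → rank 2.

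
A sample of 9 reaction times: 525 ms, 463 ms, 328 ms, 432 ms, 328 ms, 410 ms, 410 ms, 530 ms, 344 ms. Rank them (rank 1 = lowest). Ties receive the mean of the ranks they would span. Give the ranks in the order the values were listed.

Sorted (ascending): 328, 328, 344, 410, 410, 432, 463, 525, 530
The 2 values of 328 occupy positions 1–2 → average rank (1+2)/2 = 1.5.
The 2 values of 410 occupy positions 4–5 → average rank (4+5)/2 = 4.5.

8, 7, 1.5, 6, 1.5, 4.5, 4.5, 9, 3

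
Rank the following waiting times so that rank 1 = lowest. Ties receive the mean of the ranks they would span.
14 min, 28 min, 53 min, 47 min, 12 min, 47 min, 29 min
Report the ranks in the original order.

Sorted (ascending): 12, 14, 28, 29, 47, 47, 53
The 2 values of 47 occupy positions 5–6 → average rank (5+6)/2 = 5.5.

2, 3, 7, 5.5, 1, 5.5, 4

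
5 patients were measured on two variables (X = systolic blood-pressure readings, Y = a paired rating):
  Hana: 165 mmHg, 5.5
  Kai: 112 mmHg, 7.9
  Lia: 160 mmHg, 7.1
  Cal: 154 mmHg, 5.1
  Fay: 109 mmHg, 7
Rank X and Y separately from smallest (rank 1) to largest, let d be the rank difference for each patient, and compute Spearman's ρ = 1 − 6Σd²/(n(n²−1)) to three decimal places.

Ranks of variable 1: 5, 2, 4, 3, 1
Ranks of variable 2: 2, 5, 4, 1, 3
d = r₁ − r₂: 3, -3, 0, 2, -2
d²: 9, 9, 0, 4, 4; Σd² = 26
ρ = 1 − 6·26/(5·24) = 1 − 156/120 = -0.300

-0.300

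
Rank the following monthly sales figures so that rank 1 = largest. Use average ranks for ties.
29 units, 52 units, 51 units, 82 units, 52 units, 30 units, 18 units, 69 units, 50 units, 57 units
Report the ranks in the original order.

9, 4.5, 6, 1, 4.5, 8, 10, 2, 7, 3

Sorted (descending): 82, 69, 57, 52, 52, 51, 50, 30, 29, 18
The 2 values of 52 occupy positions 4–5 → average rank (4+5)/2 = 4.5.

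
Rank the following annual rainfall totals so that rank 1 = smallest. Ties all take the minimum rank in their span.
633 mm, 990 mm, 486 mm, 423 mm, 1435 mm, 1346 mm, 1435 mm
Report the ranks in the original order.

Sorted (ascending): 423, 486, 633, 990, 1346, 1435, 1435
The 2 values of 1435 occupy positions 6–7 → each gets rank 6.

3, 4, 2, 1, 6, 5, 6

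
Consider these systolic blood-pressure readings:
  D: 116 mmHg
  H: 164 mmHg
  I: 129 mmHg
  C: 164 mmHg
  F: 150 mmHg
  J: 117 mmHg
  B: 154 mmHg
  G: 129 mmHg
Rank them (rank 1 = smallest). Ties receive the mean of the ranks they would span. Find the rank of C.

7.5

Sorted (ascending): 116, 117, 129, 129, 150, 154, 164, 164
The 2 values of 129 occupy positions 3–4 → average rank (3+4)/2 = 3.5.
The 2 values of 164 occupy positions 7–8 → average rank (7+8)/2 = 7.5.
C has value 164 mmHg → rank 7.5.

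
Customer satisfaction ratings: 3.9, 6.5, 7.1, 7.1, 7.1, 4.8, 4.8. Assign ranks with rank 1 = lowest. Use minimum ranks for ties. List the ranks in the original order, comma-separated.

Sorted (ascending): 3.9, 4.8, 4.8, 6.5, 7.1, 7.1, 7.1
The 2 values of 4.8 occupy positions 2–3 → each gets rank 2.
The 3 values of 7.1 occupy positions 5–7 → each gets rank 5.

1, 4, 5, 5, 5, 2, 2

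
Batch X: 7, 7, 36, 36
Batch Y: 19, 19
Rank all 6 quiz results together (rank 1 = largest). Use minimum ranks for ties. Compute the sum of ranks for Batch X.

Sorted (descending): 36, 36, 19, 19, 7, 7
The 2 values of 36 occupy positions 1–2 → each gets rank 1.
The 2 values of 19 occupy positions 3–4 → each gets rank 3.
The 2 values of 7 occupy positions 5–6 → each gets rank 5.
Batch X values → pooled ranks: 7→5, 7→5, 36→1, 36→1
Rank sum = 5 + 5 + 1 + 1 = 12

12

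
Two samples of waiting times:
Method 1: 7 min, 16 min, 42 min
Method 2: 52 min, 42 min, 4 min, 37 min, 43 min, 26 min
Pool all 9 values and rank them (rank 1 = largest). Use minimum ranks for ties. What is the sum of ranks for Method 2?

26

Sorted (descending): 52, 43, 42, 42, 37, 26, 16, 7, 4
The 2 values of 42 occupy positions 3–4 → each gets rank 3.
Method 2 values → pooled ranks: 52→1, 42→3, 4→9, 37→5, 43→2, 26→6
Rank sum = 1 + 3 + 9 + 5 + 2 + 6 = 26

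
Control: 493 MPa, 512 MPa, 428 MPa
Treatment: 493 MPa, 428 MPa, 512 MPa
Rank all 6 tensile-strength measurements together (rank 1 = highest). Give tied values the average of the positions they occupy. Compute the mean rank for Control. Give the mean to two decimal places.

3.50

Sorted (descending): 512, 512, 493, 493, 428, 428
The 2 values of 512 occupy positions 1–2 → average rank (1+2)/2 = 1.5.
The 2 values of 493 occupy positions 3–4 → average rank (3+4)/2 = 3.5.
The 2 values of 428 occupy positions 5–6 → average rank (5+6)/2 = 5.5.
Control values → pooled ranks: 493→3.5, 512→1.5, 428→5.5
Mean rank = (3.5 + 1.5 + 5.5) / 3 = 3.50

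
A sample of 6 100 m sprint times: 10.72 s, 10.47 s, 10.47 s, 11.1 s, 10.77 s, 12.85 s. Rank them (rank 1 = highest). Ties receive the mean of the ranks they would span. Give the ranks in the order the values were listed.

Sorted (descending): 12.85, 11.1, 10.77, 10.72, 10.47, 10.47
The 2 values of 10.47 occupy positions 5–6 → average rank (5+6)/2 = 5.5.

4, 5.5, 5.5, 2, 3, 1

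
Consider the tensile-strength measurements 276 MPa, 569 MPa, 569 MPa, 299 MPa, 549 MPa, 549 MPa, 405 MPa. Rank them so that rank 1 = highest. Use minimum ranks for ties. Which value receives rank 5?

405

Sorted (descending): 569, 569, 549, 549, 405, 299, 276
The 2 values of 569 occupy positions 1–2 → each gets rank 1.
The 2 values of 549 occupy positions 3–4 → each gets rank 3.
Rank 5 → value 405.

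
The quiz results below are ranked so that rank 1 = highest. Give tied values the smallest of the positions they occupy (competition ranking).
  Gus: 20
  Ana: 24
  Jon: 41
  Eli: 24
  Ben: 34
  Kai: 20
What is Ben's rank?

2

Sorted (descending): 41, 34, 24, 24, 20, 20
The 2 values of 24 occupy positions 3–4 → each gets rank 3.
The 2 values of 20 occupy positions 5–6 → each gets rank 5.
Ben has value 34 → rank 2.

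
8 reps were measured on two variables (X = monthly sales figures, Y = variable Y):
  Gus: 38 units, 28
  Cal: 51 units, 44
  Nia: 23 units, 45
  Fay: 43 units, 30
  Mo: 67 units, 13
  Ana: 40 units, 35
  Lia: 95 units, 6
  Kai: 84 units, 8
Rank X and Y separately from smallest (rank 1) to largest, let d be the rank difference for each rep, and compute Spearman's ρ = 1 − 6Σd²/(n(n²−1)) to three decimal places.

-0.786

Ranks of variable 1: 2, 5, 1, 4, 6, 3, 8, 7
Ranks of variable 2: 4, 7, 8, 5, 3, 6, 1, 2
d = r₁ − r₂: -2, -2, -7, -1, 3, -3, 7, 5
d²: 4, 4, 49, 1, 9, 9, 49, 25; Σd² = 150
ρ = 1 − 6·150/(8·63) = 1 − 900/504 = -0.786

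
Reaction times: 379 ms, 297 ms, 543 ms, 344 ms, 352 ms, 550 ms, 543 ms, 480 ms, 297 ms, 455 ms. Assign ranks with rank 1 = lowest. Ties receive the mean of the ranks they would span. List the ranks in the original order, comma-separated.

5, 1.5, 8.5, 3, 4, 10, 8.5, 7, 1.5, 6

Sorted (ascending): 297, 297, 344, 352, 379, 455, 480, 543, 543, 550
The 2 values of 297 occupy positions 1–2 → average rank (1+2)/2 = 1.5.
The 2 values of 543 occupy positions 8–9 → average rank (8+9)/2 = 8.5.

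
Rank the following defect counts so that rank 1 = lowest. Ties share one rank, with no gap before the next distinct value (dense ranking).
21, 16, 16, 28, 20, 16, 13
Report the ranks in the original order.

Sorted (ascending): 13, 16, 16, 16, 20, 21, 28
The 3 values of 16 share dense rank 2.
Remaining distinct values take the next consecutive integers.

4, 2, 2, 5, 3, 2, 1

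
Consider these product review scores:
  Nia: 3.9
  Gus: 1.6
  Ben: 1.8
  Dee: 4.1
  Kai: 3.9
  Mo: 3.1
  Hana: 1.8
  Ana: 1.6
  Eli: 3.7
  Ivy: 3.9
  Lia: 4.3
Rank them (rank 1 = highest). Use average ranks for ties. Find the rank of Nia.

Sorted (descending): 4.3, 4.1, 3.9, 3.9, 3.9, 3.7, 3.1, 1.8, 1.8, 1.6, 1.6
The 3 values of 3.9 occupy positions 3–5 → average rank 4.
The 2 values of 1.8 occupy positions 8–9 → average rank (8+9)/2 = 8.5.
The 2 values of 1.6 occupy positions 10–11 → average rank (10+11)/2 = 10.5.
Nia has value 3.9 → rank 4.

4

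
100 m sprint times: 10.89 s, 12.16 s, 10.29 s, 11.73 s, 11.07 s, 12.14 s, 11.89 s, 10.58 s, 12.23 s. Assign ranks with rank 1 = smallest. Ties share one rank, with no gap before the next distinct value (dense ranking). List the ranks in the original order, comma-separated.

3, 8, 1, 5, 4, 7, 6, 2, 9

Sorted (ascending): 10.29, 10.58, 10.89, 11.07, 11.73, 11.89, 12.14, 12.16, 12.23
No ties — each value takes its position as its rank.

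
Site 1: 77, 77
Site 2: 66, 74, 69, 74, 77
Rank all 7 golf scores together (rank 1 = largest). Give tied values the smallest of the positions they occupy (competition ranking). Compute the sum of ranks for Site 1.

Sorted (descending): 77, 77, 77, 74, 74, 69, 66
The 3 values of 77 occupy positions 1–3 → each gets rank 1.
The 2 values of 74 occupy positions 4–5 → each gets rank 4.
Site 1 values → pooled ranks: 77→1, 77→1
Rank sum = 1 + 1 = 2

2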